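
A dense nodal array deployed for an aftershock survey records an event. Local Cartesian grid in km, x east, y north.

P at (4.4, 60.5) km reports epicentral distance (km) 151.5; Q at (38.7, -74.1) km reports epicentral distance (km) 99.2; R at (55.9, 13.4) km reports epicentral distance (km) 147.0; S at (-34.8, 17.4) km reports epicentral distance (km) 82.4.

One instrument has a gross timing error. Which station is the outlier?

Solve using three stations at a time. Using P, Q, R (subtract circle equations pairwise → linear system) gives (x, y) ≈ (-60.5, -76.4).
Distances from that point to each station vs reported:
  P: calculated 151.5 vs reported 151.5 → residual 0.0 km
  Q: calculated 99.2 vs reported 99.2 → residual 0.0 km
  R: calculated 147.0 vs reported 147.0 → residual 0.0 km
  S: calculated 97.3 vs reported 82.4 → residual 14.9 km
P, Q, R are mutually consistent (residuals ≈ 0); S is off by 14.9 km.

S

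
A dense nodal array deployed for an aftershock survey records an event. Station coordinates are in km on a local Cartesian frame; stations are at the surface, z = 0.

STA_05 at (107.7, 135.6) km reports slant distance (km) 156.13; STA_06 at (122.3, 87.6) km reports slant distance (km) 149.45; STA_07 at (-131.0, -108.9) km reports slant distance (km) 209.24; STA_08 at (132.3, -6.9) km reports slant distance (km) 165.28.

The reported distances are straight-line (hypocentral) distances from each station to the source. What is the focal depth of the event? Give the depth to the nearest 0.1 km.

z ≈ 58.2 km

Each station gives a sphere (x−x_i)² + (y−y_i)² + z² = d_i² (stations at z=0).
Subtracting the STA_05 sphere from STA_06 and STA_07: z² cancels, leaving linear equations in x and y:
29.2 x − 96.0 y = -5314.33
-477.4 x − 489.0 y = -20371.24
Solving: x ≈ -10.698, y ≈ 52.103 km (keep extra digits for the depth step; rounded: -10.7, 52.1).
Then from the STA_05 sphere: z² = 156.13² − (x − 107.7)² − (y − 135.6)² with x = -10.698, y = 52.103, so z ≈ 58.196 ≈ 58.2 km.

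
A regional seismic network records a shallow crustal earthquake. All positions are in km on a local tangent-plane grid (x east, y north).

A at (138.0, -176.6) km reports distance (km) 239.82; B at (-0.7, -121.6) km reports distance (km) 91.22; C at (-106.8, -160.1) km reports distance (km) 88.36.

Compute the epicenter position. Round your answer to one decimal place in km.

Circle about each station: (x − 138.0)² + (y + 176.6)² = 239.82²; (x + 0.7)² + (y + 121.6)² = 91.22²; (x + 106.8)² + (y + 160.1)² = 88.36².
Subtracting the A equation from the B and C equations removes the quadratic terms:
-277.4 x + 110.0 y = 13748.03
-489.6 x + 33.0 y = 36512.83
Solving the 2×2 system: x ≈ -79.7, y ≈ -76.0 km.

-79.7 km east, -76.0 km north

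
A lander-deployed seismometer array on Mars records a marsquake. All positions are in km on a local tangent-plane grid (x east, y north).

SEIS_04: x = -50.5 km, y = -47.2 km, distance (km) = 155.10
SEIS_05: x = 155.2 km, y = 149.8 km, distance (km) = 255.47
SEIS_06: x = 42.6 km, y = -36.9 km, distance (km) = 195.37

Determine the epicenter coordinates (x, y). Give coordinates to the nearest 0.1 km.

Circle about each station: (x + 50.5)² + (y + 47.2)² = 155.10²; (x − 155.2)² + (y − 149.8)² = 255.47²; (x − 42.6)² + (y + 36.9)² = 195.37².
Subtracting the SEIS_04 equation from the SEIS_05 and SEIS_06 equations removes the quadratic terms:
411.4 x + 394.0 y = 540.08
186.2 x + 20.6 y = -15715.15
Solving the 2×2 system: x ≈ -95.6, y ≈ 101.2 km.

-95.6 km east, 101.2 km north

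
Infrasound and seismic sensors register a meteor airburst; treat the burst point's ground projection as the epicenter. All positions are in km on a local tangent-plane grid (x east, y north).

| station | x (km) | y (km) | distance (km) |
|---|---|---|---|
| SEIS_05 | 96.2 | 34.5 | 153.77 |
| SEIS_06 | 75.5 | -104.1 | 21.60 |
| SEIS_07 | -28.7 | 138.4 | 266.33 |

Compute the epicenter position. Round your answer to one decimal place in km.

Circle about each station: (x − 96.2)² + (y − 34.5)² = 153.77²; (x − 75.5)² + (y + 104.1)² = 21.60²; (x + 28.7)² + (y − 138.4)² = 266.33².
Subtracting pairs of circle equations eliminates x²+y² and gives linear equations (the radical axes):
-41.4 x − 277.2 y = 29271.02
-249.8 x + 207.8 y = -37752.90
Solving the 2×2 system: x ≈ 56.3, y ≈ -114.0 km.
Check against SEIS_05 (with the unrounded x, y): √((x − 96.2)²+(y − 34.5)²) = 153.77 ≈ 153.77 km. ✓

56.3 km east, -114.0 km north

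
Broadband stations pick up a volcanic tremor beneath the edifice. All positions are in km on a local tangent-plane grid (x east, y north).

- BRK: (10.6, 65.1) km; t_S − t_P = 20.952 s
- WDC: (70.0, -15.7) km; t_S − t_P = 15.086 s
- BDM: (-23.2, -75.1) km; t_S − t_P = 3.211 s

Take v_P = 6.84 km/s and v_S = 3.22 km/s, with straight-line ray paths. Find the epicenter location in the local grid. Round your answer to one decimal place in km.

(-10.0, -60.7)

Distance from S−P lag: d = Δt · v_P v_S / (v_P − v_S) = Δt · (6.84·3.22)/(6.84−3.22) ≈ 6.0842·Δt.
So d_BRK = 127.48, d_WDC = 91.79, d_BDM = 19.54 km.
Circle about each station: (x − 10.6)² + (y − 65.1)² = 127.48²; (x − 70.0)² + (y + 15.7)² = 91.79²; (x + 23.2)² + (y + 75.1)² = 19.54².
Subtracting the BRK equation from the WDC and BDM equations removes the quadratic terms:
118.8 x − 161.6 y = 8621.87
-67.6 x − 280.4 y = 17697.22
Solving the 2×2 system: x ≈ -10.0, y ≈ -60.7 km.
Check against BRK (with the unrounded x, y): √((x − 10.6)²+(y − 65.1)²) = 127.48 ≈ 127.48 km. ✓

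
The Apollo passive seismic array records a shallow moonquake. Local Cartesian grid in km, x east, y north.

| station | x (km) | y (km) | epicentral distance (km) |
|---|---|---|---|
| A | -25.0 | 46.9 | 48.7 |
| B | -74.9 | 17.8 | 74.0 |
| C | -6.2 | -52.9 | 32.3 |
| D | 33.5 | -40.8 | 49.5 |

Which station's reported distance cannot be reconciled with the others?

Solve using three stations at a time. Using B, C, D (subtract circle equations pairwise → linear system) gives (x, y) ≈ (-11.9, -21.1).
Distances from that point to each station vs reported:
  A: calculated 69.2 vs reported 48.7 → residual 20.5 km
  B: calculated 74.0 vs reported 74.0 → residual 0.0 km
  C: calculated 32.3 vs reported 32.3 → residual 0.0 km
  D: calculated 49.5 vs reported 49.5 → residual 0.0 km
B, C, D are mutually consistent (residuals ≈ 0); A is off by 20.5 km.

A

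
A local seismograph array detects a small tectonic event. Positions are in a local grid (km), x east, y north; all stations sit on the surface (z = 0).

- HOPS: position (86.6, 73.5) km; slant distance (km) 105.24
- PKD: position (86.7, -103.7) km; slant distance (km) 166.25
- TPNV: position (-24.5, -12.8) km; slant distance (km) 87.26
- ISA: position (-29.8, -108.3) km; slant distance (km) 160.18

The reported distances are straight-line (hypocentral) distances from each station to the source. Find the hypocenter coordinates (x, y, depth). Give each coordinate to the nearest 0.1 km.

Each station gives a sphere (x−x_i)² + (y−y_i)² + z² = d_i² (stations at z=0).
Subtracting the HOPS sphere from PKD and TPNV: z² cancels, leaving linear equations in x and y:
0.2 x − 354.4 y = -11194.83
-222.2 x − 172.6 y = -8676.57
Solving: x ≈ 14.505, y ≈ 31.596 km (keep extra digits for the depth step; rounded: 14.5, 31.6).
Then from the HOPS sphere: z² = 105.24² − (x − 86.6)² − (y − 73.5)² with x = 14.505, y = 31.596, so z ≈ 64.201 ≈ 64.2 km.
Check against ISA (with the unrounded solution): distance 160.17 ≈ 160.18 km. ✓

x ≈ 14.5 km, y ≈ 31.6 km, depth ≈ 64.2 km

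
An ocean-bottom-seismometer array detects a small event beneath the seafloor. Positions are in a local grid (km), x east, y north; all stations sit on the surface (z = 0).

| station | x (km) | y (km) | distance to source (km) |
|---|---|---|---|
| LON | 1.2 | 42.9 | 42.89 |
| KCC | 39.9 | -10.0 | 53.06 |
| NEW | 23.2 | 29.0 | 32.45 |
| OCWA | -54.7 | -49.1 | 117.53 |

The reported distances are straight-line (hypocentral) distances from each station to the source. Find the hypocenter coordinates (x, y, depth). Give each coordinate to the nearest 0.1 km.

x ≈ 26.2 km, y ≈ 29.8 km, depth ≈ 32.3 km

Each station gives a sphere (x−x_i)² + (y−y_i)² + z² = d_i² (stations at z=0).
Subtracting the LON sphere from KCC and NEW: z² cancels, leaving linear equations in x and y:
77.4 x − 105.8 y = -1125.65
44.0 x − 27.8 y = 323.94
Solving: x ≈ 26.190, y ≈ 29.799 km (keep extra digits for the depth step; rounded: 26.2, 29.8).
Then from the LON sphere: z² = 42.89² − (x − 1.2)² − (y − 42.9)² with x = 26.190, y = 29.799, so z ≈ 32.302 ≈ 32.3 km.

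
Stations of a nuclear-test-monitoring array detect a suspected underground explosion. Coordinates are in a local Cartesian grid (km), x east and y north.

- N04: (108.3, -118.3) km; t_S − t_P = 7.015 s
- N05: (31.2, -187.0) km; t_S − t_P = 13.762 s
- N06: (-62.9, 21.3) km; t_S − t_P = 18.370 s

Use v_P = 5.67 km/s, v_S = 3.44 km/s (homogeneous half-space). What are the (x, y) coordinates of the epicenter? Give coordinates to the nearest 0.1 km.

(67.7, -72.3)

Distance from S−P lag: d = Δt · v_P v_S / (v_P − v_S) = Δt · (5.67·3.44)/(5.67−3.44) ≈ 8.7465·Δt.
So d_N04 = 61.36, d_N05 = 120.37, d_N06 = 160.67 km.
Circle about each station: (x − 108.3)² + (y + 118.3)² = 61.36²; (x − 31.2)² + (y + 187.0)² = 120.37²; (x + 62.9)² + (y − 21.3)² = 160.67².
Subtracting the N04 equation from the N05 and N06 equations removes the quadratic terms:
-154.2 x − 137.4 y = -505.23
-342.4 x + 279.2 y = -43363.48
Solving the 2×2 system: x ≈ 67.7, y ≈ -72.3 km.
Check against N04 (with the unrounded x, y): √((x − 108.3)²+(y + 118.3)²) = 61.36 ≈ 61.36 km. ✓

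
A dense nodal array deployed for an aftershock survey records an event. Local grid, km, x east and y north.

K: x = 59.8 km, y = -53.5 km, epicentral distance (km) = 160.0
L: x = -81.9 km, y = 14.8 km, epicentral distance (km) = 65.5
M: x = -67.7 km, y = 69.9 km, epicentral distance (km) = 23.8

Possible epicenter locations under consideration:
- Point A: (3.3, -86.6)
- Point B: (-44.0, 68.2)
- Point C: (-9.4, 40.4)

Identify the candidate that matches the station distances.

For each candidate, compare |candidate − station| to the reported distance:
Point A: residuals K 94.5, L 66.9, M 148.1 → max 148.1 km
Point B: residuals K 0.0, L 0.0, M 0.0 → max 0.0 km
Point C: residuals K 43.4, L 11.4, M 41.5 → max 43.4 km
Only Point B has all residuals ≈ 0.

Point B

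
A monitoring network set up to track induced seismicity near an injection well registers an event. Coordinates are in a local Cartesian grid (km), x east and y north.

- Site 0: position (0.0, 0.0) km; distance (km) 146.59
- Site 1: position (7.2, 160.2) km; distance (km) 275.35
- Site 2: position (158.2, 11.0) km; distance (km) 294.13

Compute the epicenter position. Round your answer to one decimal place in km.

Circle about each station: x² + y² = 146.59²; (x − 7.2)² + (y − 160.2)² = 275.35²; (x − 158.2)² + (y − 11.0)² = 294.13².
Subtracting the Site 0 equation from the Site 1 and Site 2 equations removes the quadratic terms:
14.4 x + 320.4 y = -28613.11
316.4 x + 22.0 y = -39875.59
Solving the 2×2 system: x ≈ -120.2, y ≈ -83.9 km.

-120.2 km east, -83.9 km north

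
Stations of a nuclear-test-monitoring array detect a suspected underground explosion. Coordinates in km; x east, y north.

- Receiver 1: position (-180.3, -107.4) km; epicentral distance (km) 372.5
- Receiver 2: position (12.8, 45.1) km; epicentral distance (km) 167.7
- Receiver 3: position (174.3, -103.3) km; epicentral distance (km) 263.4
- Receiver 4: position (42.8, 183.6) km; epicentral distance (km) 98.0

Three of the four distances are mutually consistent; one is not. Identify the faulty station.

Solve using three stations at a time. Using Receiver 2, Receiver 3, Receiver 4 (subtract circle equations pairwise → linear system) gives (x, y) ≈ (137.3, 157.5).
Distances from that point to each station vs reported:
  Receiver 1: calculated 413.6 vs reported 372.5 → residual 41.1 km
  Receiver 2: calculated 167.7 vs reported 167.7 → residual 0.0 km
  Receiver 3: calculated 263.4 vs reported 263.4 → residual 0.0 km
  Receiver 4: calculated 98.0 vs reported 98.0 → residual 0.0 km
Receiver 2, Receiver 3, Receiver 4 are mutually consistent (residuals ≈ 0); Receiver 1 is off by 41.1 km.

Receiver 1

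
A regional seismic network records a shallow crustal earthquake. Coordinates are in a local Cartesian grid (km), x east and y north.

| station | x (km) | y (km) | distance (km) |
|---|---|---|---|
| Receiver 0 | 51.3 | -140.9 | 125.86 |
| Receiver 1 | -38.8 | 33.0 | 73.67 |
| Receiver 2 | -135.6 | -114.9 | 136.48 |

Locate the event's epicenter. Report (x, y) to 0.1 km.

Circle about each station: (x − 51.3)² + (y + 140.9)² = 125.86²; (x + 38.8)² + (y − 33.0)² = 73.67²; (x + 135.6)² + (y + 114.9)² = 136.48².
Subtracting pairs of circle equations eliminates x²+y² and gives linear equations (the radical axes):
-180.2 x + 347.8 y = -9476.59
-373.8 x + 52.0 y = 6318.82
Solving the 2×2 system: x ≈ -22.3, y ≈ -38.8 km.
Check against Receiver 0 (with the unrounded x, y): √((x − 51.3)²+(y + 140.9)²) = 125.86 ≈ 125.86 km. ✓

(-22.3, -38.8)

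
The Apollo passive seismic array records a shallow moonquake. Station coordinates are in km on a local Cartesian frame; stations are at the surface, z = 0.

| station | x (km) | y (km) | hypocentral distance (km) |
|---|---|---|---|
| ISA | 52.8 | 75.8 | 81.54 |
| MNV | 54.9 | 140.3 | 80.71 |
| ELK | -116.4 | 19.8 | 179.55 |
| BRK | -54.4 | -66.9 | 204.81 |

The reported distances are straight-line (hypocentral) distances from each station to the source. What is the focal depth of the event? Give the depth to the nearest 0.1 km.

Each station gives a sphere (x−x_i)² + (y−y_i)² + z² = d_i² (stations at z=0).
Subtracting the ISA sphere from MNV and ELK: z² cancels, leaving linear equations in x and y:
4.2 x + 129.0 y = 14299.29
-338.4 x − 112.0 y = -20181.91
Solving: x ≈ 23.202, y ≈ 110.092 km (keep extra digits for the depth step; rounded: 23.2, 110.1).
Then from the ISA sphere: z² = 81.54² − (x − 52.8)² − (y − 75.8)² with x = 23.202, y = 110.092, so z ≈ 67.800 ≈ 67.8 km.

67.8 km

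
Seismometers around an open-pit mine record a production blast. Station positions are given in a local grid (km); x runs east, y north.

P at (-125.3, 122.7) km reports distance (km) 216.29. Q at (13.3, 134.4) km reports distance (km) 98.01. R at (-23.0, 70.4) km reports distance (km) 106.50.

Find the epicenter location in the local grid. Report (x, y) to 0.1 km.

Circle about each station: (x + 125.3)² + (y − 122.7)² = 216.29²; (x − 13.3)² + (y − 134.4)² = 98.01²; (x + 23.0)² + (y − 70.4)² = 106.50².
Subtracting the P equation from the Q and R equations removes the quadratic terms:
277.2 x + 23.4 y = 24660.27
204.6 x − 104.6 y = 10168.89
Solving the 2×2 system: x ≈ 83.4, y ≈ 65.9 km.

x ≈ 83.4 km, y ≈ 65.9 km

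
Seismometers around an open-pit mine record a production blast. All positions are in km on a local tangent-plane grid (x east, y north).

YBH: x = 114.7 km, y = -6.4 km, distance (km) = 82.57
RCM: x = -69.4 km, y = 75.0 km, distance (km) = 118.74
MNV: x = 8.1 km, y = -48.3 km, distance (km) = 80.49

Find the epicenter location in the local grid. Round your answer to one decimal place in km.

Circle about each station: (x − 114.7)² + (y + 6.4)² = 82.57²; (x + 69.4)² + (y − 75.0)² = 118.74²; (x − 8.1)² + (y + 48.3)² = 80.49².
Subtracting the YBH equation from the RCM and MNV equations removes the quadratic terms:
-368.2 x + 162.8 y = -10037.07
-213.2 x − 83.8 y = -10459.39
Solving the 2×2 system: x ≈ 38.8, y ≈ 26.1 km.
Check against YBH (with the unrounded x, y): √((x − 114.7)²+(y + 6.4)²) = 82.57 ≈ 82.57 km. ✓

x ≈ 38.8 km, y ≈ 26.1 km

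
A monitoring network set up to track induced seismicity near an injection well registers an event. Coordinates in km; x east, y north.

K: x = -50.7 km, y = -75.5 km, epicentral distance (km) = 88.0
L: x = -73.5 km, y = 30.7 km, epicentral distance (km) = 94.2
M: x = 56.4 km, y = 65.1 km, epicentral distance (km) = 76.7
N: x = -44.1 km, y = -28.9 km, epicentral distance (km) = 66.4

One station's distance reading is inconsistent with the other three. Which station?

K

Solve using three stations at a time. Using L, M, N (subtract circle equations pairwise → linear system) gives (x, y) ≈ (15.6, 0.1).
Distances from that point to each station vs reported:
  K: calculated 100.6 vs reported 88.0 → residual 12.6 km
  L: calculated 94.2 vs reported 94.2 → residual 0.0 km
  M: calculated 76.7 vs reported 76.7 → residual 0.0 km
  N: calculated 66.4 vs reported 66.4 → residual 0.0 km
L, M, N are mutually consistent (residuals ≈ 0); K is off by 12.6 km.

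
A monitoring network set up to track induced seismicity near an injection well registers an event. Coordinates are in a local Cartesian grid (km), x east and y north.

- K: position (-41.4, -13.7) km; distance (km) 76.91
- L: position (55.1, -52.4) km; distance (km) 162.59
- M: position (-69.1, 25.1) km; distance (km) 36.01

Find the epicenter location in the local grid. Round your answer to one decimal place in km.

x ≈ -62.0 km, y ≈ 60.4 km

Circle about each station: (x + 41.4)² + (y + 13.7)² = 76.91²; (x − 55.1)² + (y + 52.4)² = 162.59²; (x + 69.1)² + (y − 25.1)² = 36.01².
Subtracting the K equation from the L and M equations removes the quadratic terms:
193.0 x − 77.4 y = -16640.24
-55.4 x + 77.6 y = 8121.60
Solving the 2×2 system: x ≈ -62.0, y ≈ 60.4 km.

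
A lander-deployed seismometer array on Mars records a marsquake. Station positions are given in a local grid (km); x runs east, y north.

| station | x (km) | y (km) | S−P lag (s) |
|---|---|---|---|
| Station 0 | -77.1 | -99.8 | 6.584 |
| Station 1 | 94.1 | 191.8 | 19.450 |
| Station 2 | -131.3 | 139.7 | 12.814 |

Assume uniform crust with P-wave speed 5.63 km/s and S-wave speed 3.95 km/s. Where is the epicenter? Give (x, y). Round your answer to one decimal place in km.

x ≈ -60.2 km, y ≈ -14.3 km

Distance from S−P lag: d = Δt · v_P v_S / (v_P − v_S) = Δt · (5.63·3.95)/(5.63−3.95) ≈ 13.2372·Δt.
So d_Station 0 = 87.15, d_Station 1 = 257.46, d_Station 2 = 169.62 km.
Circle about each station: (x + 77.1)² + (y + 99.8)² = 87.15²; (x − 94.1)² + (y − 191.8)² = 257.46²; (x + 131.3)² + (y − 139.7)² = 169.62².
Subtracting the Station 0 equation from the Station 1 and Station 2 equations removes the quadratic terms:
342.4 x + 583.2 y = -28952.93
-108.4 x + 479.0 y = -324.49
Solving the 2×2 system: x ≈ -60.2, y ≈ -14.3 km.
Check against Station 0 (with the unrounded x, y): √((x + 77.1)²+(y + 99.8)²) = 87.15 ≈ 87.15 km. ✓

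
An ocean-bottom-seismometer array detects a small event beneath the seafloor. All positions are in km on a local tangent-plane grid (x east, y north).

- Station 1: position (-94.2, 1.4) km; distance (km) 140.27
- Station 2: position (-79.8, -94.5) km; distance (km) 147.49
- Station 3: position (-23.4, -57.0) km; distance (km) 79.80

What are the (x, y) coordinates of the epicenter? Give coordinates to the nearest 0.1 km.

(45.0, -15.9)

Circle about each station: (x + 94.2)² + (y − 1.4)² = 140.27²; (x + 79.8)² + (y + 94.5)² = 147.49²; (x + 23.4)² + (y + 57.0)² = 79.80².
Subtracting pairs of circle equations eliminates x²+y² and gives linear equations (the radical axes):
28.8 x − 191.8 y = 4345.06
141.6 x − 116.8 y = 8228.59
Solving the 2×2 system: x ≈ 45.0, y ≈ -15.9 km.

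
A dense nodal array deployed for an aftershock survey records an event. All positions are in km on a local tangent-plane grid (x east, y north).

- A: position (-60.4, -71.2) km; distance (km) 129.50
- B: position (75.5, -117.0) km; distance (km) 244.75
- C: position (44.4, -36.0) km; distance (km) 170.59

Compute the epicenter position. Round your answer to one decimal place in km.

Circle about each station: (x + 60.4)² + (y + 71.2)² = 129.50²; (x − 75.5)² + (y + 117.0)² = 244.75²; (x − 44.4)² + (y + 36.0)² = 170.59².
Subtracting pairs of circle equations eliminates x²+y² and gives linear equations (the radical axes):
271.8 x − 91.6 y = -32460.66
209.6 x + 70.4 y = -17780.94
Solving the 2×2 system: x ≈ -102.1, y ≈ 51.4 km.

x ≈ -102.1 km, y ≈ 51.4 km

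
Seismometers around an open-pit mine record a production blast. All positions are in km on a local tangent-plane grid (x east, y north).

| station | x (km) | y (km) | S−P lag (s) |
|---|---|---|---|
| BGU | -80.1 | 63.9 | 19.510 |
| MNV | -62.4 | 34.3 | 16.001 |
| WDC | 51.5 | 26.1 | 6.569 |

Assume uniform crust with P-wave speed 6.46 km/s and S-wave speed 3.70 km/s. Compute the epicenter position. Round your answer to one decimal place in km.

Distance from S−P lag: d = Δt · v_P v_S / (v_P − v_S) = Δt · (6.46·3.70)/(6.46−3.70) ≈ 8.6601·Δt.
So d_BGU = 168.96, d_MNV = 138.57, d_WDC = 56.89 km.
Circle about each station: (x + 80.1)² + (y − 63.9)² = 168.96²; (x + 62.4)² + (y − 34.3)² = 138.57²; (x − 51.5)² + (y − 26.1)² = 56.89².
Subtracting pairs of circle equations eliminates x²+y² and gives linear equations (the radical axes):
35.4 x − 59.2 y = 3916.87
263.2 x − 75.6 y = 18145.25
Solving the 2×2 system: x ≈ 60.3, y ≈ -30.1 km.

x ≈ 60.3 km, y ≈ -30.1 km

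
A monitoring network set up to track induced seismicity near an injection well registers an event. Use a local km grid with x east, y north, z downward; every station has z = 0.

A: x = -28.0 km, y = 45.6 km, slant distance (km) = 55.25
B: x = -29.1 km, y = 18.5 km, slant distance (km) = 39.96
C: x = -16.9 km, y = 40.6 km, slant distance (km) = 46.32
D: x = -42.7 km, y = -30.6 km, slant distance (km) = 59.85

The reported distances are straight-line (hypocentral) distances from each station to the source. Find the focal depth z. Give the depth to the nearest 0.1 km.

Each station gives a sphere (x−x_i)² + (y−y_i)² + z² = d_i² (stations at z=0).
Subtracting the A sphere from B and C: z² cancels, leaving linear equations in x and y:
-2.2 x − 54.2 y = -218.54
22.2 x − 10.0 y = -22.37
Solving: x ≈ 0.794, y ≈ 4.000 km (keep extra digits for the depth step; rounded: 0.8, 4.0).
Then from the A sphere: z² = 55.25² − (x + 28.0)² − (y − 45.6)² with x = 0.794, y = 4.000, so z ≈ 22.202 ≈ 22.2 km.
Check against D (with the unrounded solution): distance 59.85 ≈ 59.85 km. ✓

22.2 km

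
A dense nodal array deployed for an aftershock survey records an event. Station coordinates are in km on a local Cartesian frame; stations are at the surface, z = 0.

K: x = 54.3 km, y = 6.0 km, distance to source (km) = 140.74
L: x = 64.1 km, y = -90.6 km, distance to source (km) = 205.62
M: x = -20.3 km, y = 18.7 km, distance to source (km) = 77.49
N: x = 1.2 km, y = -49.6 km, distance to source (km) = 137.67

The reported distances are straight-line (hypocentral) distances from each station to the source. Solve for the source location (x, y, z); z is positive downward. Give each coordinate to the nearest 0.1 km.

(-67.2, 61.2, 44.7)

Each station gives a sphere (x−x_i)² + (y−y_i)² + z² = d_i² (stations at z=0).
Subtracting the K sphere from L and M: z² cancels, leaving linear equations in x and y:
19.6 x − 193.2 y = -13139.16
-149.2 x + 25.4 y = 11580.34
Solving: x ≈ -67.199, y ≈ 61.191 km (keep extra digits for the depth step; rounded: -67.2, 61.2).
Then from the K sphere: z² = 140.74² − (x − 54.3)² − (y − 6.0)² with x = -67.199, y = 61.191, so z ≈ 44.718 ≈ 44.7 km.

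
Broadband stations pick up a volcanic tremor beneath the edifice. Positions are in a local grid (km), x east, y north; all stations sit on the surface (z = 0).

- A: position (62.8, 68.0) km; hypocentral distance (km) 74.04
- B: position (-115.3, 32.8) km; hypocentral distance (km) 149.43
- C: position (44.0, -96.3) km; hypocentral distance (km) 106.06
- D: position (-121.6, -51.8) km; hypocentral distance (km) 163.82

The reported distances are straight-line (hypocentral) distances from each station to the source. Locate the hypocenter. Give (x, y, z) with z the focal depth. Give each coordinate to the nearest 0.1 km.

(29.8, 6.1, 23.7)

Each station gives a sphere (x−x_i)² + (y−y_i)² + z² = d_i² (stations at z=0).
Subtracting the A sphere from B and C: z² cancels, leaving linear equations in x and y:
-356.2 x − 70.4 y = -11045.31
-37.6 x − 328.6 y = -3124.95
Solving: x ≈ 29.803, y ≈ 6.100 km (keep extra digits for the depth step; rounded: 29.8, 6.1).
Then from the A sphere: z² = 74.04² − (x − 62.8)² − (y − 68.0)² with x = 29.803, y = 6.100, so z ≈ 23.696 ≈ 23.7 km.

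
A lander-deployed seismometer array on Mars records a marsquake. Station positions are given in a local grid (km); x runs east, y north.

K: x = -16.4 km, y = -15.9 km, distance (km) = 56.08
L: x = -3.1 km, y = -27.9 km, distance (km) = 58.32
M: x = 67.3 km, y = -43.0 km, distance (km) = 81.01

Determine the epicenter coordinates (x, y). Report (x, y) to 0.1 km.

x ≈ 22.5 km, y ≈ 24.5 km

Circle about each station: (x + 16.4)² + (y + 15.9)² = 56.08²; (x + 3.1)² + (y + 27.9)² = 58.32²; (x − 67.3)² + (y + 43.0)² = 81.01².
Subtracting the K equation from the L and M equations removes the quadratic terms:
26.6 x − 24.0 y = 9.99
167.4 x − 54.2 y = 2438.87
Solving the 2×2 system: x ≈ 22.5, y ≈ 24.5 km.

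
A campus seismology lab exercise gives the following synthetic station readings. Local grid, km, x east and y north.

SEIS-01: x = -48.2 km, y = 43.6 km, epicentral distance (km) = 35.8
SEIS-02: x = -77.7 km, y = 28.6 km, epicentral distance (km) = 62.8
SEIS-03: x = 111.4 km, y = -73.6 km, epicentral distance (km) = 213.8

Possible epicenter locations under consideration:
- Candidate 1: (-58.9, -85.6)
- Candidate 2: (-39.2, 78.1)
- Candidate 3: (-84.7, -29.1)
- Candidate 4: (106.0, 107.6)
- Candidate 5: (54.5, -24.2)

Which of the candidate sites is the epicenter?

Candidate 2

For each candidate, compare |candidate − station| to the reported distance:
Candidate 1: residuals SEIS-01 93.8, SEIS-02 52.9, SEIS-03 43.1 → max 93.8 km
Candidate 2: residuals SEIS-01 0.1, SEIS-02 0.1, SEIS-03 0.0 → max 0.1 km
Candidate 3: residuals SEIS-01 45.5, SEIS-02 4.7, SEIS-03 12.7 → max 45.5 km
Candidate 4: residuals SEIS-01 131.2, SEIS-02 137.2, SEIS-03 32.5 → max 137.2 km
Candidate 5: residuals SEIS-01 87.3, SEIS-02 79.6, SEIS-03 138.4 → max 138.4 km
Only Candidate 2 has all residuals ≈ 0.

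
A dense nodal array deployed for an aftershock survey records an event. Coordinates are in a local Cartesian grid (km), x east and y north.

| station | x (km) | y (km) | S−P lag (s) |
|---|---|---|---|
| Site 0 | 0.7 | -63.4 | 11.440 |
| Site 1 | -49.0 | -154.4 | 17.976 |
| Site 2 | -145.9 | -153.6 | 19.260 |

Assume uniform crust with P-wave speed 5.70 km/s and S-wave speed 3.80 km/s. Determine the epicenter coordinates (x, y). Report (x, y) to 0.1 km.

x ≈ -63.7 km, y ≈ 50.0 km

Distance from S−P lag: d = Δt · v_P v_S / (v_P − v_S) = Δt · (5.70·3.80)/(5.70−3.80) ≈ 11.4000·Δt.
So d_Site 0 = 130.42, d_Site 1 = 204.93, d_Site 2 = 219.56 km.
Circle about each station: (x − 0.7)² + (y + 63.4)² = 130.42²; (x + 49.0)² + (y + 154.4)² = 204.93²; (x + 145.9)² + (y + 153.6)² = 219.56².
Subtracting pairs of circle equations eliminates x²+y² and gives linear equations (the radical axes):
-99.4 x − 182.0 y = -2766.62
-293.2 x − 180.4 y = 9662.50
Solving the 2×2 system: x ≈ -63.7, y ≈ 50.0 km.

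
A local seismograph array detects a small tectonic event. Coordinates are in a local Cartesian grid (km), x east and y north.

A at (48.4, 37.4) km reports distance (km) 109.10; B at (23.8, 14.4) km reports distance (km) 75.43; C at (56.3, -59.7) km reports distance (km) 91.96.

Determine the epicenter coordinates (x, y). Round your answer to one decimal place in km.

Circle about each station: (x − 48.4)² + (y − 37.4)² = 109.10²; (x − 23.8)² + (y − 14.4)² = 75.43²; (x − 56.3)² + (y + 59.7)² = 91.96².
Subtracting the A equation from the B and C equations removes the quadratic terms:
-49.2 x − 46.0 y = 3245.61
15.8 x − 194.2 y = 6438.63
Solving the 2×2 system: x ≈ -32.5, y ≈ -35.8 km.

(-32.5, -35.8)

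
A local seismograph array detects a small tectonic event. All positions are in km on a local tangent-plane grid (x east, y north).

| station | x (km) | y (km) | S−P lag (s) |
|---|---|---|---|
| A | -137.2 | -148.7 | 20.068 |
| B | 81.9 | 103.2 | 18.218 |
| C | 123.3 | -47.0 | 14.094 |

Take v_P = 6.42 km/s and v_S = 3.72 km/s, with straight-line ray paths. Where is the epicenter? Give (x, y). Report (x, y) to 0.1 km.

Distance from S−P lag: d = Δt · v_P v_S / (v_P − v_S) = Δt · (6.42·3.72)/(6.42−3.72) ≈ 8.8453·Δt.
So d_A = 177.51, d_B = 161.14, d_C = 124.67 km.
Circle about each station: (x + 137.2)² + (y + 148.7)² = 177.51²; (x − 81.9)² + (y − 103.2)² = 161.14²; (x − 123.3)² + (y + 47.0)² = 124.67².
Subtracting the A equation from the B and C equations removes the quadratic terms:
438.2 x + 503.8 y = -18033.98
521.0 x + 203.4 y = -7556.45
Solving the 2×2 system: x ≈ -0.8, y ≈ -35.1 km.
Check against A (with the unrounded x, y): √((x + 137.2)²+(y + 148.7)²) = 177.51 ≈ 177.51 km. ✓

x ≈ -0.8 km, y ≈ -35.1 km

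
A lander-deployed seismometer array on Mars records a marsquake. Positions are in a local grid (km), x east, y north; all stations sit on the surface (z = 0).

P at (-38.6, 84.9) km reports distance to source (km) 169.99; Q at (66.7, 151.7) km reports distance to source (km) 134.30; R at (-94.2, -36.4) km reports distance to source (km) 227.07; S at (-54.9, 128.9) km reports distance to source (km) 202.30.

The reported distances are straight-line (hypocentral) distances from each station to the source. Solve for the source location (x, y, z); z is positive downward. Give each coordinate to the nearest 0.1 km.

Each station gives a sphere (x−x_i)² + (y−y_i)² + z² = d_i² (stations at z=0).
Subtracting the P sphere from Q and R: z² cancels, leaving linear equations in x and y:
210.6 x + 133.6 y = 29623.92
-111.2 x − 242.6 y = -21163.55
Solving: x ≈ 120.306, y ≈ 32.092 km (keep extra digits for the depth step; rounded: 120.3, 32.1).
Then from the P sphere: z² = 169.99² − (x + 38.6)² − (y − 84.9)² with x = 120.306, y = 32.092, so z ≈ 29.271 ≈ 29.3 km.

x ≈ 120.3 km, y ≈ 32.1 km, depth ≈ 29.3 km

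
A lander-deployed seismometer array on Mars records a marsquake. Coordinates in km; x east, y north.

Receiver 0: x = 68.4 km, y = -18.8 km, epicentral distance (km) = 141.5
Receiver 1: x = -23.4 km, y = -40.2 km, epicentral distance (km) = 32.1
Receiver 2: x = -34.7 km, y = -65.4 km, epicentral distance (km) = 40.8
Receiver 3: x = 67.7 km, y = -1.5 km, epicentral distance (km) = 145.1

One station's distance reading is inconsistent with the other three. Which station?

Receiver 1

Solve using three stations at a time. Using Receiver 0, Receiver 2, Receiver 3 (subtract circle equations pairwise → linear system) gives (x, y) ≈ (-70.6, -45.6).
Distances from that point to each station vs reported:
  Receiver 0: calculated 141.6 vs reported 141.5 → residual 0.1 km
  Receiver 1: calculated 47.5 vs reported 32.1 → residual 15.4 km
  Receiver 2: calculated 41.0 vs reported 40.8 → residual 0.2 km
  Receiver 3: calculated 145.2 vs reported 145.1 → residual 0.1 km
Receiver 0, Receiver 2, Receiver 3 are mutually consistent (residuals ≈ 0); Receiver 1 is off by 15.4 km.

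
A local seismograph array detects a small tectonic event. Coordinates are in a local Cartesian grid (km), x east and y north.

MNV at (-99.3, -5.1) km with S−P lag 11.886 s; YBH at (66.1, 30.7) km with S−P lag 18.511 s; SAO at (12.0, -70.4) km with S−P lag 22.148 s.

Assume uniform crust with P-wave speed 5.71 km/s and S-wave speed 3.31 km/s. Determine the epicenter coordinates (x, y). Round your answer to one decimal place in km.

-69.7 km east, 83.7 km north

Distance from S−P lag: d = Δt · v_P v_S / (v_P − v_S) = Δt · (5.71·3.31)/(5.71−3.31) ≈ 7.8750·Δt.
So d_MNV = 93.60, d_YBH = 145.77, d_SAO = 174.42 km.
Circle about each station: (x + 99.3)² + (y + 5.1)² = 93.60²; (x − 66.1)² + (y − 30.7)² = 145.77²; (x − 12.0)² + (y + 70.4)² = 174.42².
Subtracting pairs of circle equations eliminates x²+y² and gives linear equations (the radical axes):
330.8 x + 71.6 y = -17062.73
222.6 x − 130.6 y = -26447.72
Solving the 2×2 system: x ≈ -69.7, y ≈ 83.7 km.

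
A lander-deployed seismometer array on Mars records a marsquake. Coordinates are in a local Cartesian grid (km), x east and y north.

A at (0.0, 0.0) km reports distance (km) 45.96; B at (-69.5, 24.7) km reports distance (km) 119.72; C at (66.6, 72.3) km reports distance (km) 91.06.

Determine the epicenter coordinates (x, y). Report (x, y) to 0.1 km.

Circle about each station: x² + y² = 45.96²; (x + 69.5)² + (y − 24.7)² = 119.72²; (x − 66.6)² + (y − 72.3)² = 91.06².
Subtracting the A equation from the B and C equations removes the quadratic terms:
-139.0 x + 49.4 y = -6780.22
133.2 x + 144.6 y = 3483.25
Solving the 2×2 system: x ≈ 43.2, y ≈ -15.7 km.

x ≈ 43.2 km, y ≈ -15.7 km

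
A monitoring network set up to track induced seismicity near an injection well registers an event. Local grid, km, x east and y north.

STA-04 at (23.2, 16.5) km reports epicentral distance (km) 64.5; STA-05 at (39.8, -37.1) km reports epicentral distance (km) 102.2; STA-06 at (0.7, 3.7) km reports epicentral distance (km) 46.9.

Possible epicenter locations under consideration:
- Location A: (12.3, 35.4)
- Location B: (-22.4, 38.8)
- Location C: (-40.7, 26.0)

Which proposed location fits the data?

Location C

For each candidate, compare |candidate − station| to the reported distance:
Location A: residuals STA-04 42.7, STA-05 24.7, STA-06 13.1 → max 42.7 km
Location B: residuals STA-04 13.7, STA-05 4.1, STA-06 4.9 → max 13.7 km
Location C: residuals STA-04 0.1, STA-05 0.1, STA-06 0.1 → max 0.1 km
Only Location C has all residuals ≈ 0.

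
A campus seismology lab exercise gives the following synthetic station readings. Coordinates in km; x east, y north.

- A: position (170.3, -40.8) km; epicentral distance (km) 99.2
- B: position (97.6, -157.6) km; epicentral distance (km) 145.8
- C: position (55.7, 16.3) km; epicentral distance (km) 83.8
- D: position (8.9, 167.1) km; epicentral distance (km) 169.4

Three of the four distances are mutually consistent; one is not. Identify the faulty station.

Solve using three stations at a time. Using A, C, D (subtract circle equations pairwise → linear system) gives (x, y) ≈ (132.1, 50.8).
Distances from that point to each station vs reported:
  A: calculated 99.3 vs reported 99.2 → residual 0.1 km
  B: calculated 211.3 vs reported 145.8 → residual 65.5 km
  C: calculated 83.9 vs reported 83.8 → residual 0.1 km
  D: calculated 169.4 vs reported 169.4 → residual 0.0 km
A, C, D are mutually consistent (residuals ≈ 0); B is off by 65.5 km.

B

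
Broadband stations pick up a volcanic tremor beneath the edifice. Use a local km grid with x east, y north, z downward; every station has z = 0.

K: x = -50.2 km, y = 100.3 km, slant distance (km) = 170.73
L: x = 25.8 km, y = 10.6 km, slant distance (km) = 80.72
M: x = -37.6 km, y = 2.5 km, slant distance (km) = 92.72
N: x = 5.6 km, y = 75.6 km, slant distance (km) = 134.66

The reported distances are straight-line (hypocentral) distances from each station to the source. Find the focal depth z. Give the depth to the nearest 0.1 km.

Each station gives a sphere (x−x_i)² + (y−y_i)² + z² = d_i² (stations at z=0).
Subtracting the K sphere from L and M: z² cancels, leaving linear equations in x and y:
152.0 x − 179.4 y = 10830.88
25.2 x − 195.6 y = 9391.61
Solving: x ≈ 17.202, y ≈ -45.798 km (keep extra digits for the depth step; rounded: 17.2, -45.8).
Then from the K sphere: z² = 170.73² − (x + 50.2)² − (y − 100.3)² with x = 17.202, y = -45.798, so z ≈ 57.106 ≈ 57.1 km.

z ≈ 57.1 km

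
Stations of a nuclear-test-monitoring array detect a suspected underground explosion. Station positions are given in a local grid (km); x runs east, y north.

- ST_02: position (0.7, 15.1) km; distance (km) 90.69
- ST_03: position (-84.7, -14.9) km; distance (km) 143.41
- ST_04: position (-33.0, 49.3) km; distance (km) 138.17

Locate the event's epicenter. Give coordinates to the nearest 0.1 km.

x ≈ 51.4 km, y ≈ -60.1 km

Circle about each station: (x − 0.7)² + (y − 15.1)² = 90.69²; (x + 84.7)² + (y + 14.9)² = 143.41²; (x + 33.0)² + (y − 49.3)² = 138.17².
Subtracting the ST_02 equation from the ST_03 and ST_04 equations removes the quadratic terms:
-170.8 x − 60.0 y = -5174.15
-67.4 x + 68.4 y = -7575.28
Solving the 2×2 system: x ≈ 51.4, y ≈ -60.1 km.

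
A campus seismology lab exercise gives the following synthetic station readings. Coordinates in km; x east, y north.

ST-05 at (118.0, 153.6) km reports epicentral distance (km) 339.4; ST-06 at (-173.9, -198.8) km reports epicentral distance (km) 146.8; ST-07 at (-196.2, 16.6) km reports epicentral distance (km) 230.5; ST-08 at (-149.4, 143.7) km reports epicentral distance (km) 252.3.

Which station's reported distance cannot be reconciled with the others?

ST-08

Solve using three stations at a time. Using ST-05, ST-06, ST-07 (subtract circle equations pairwise → linear system) gives (x, y) ≈ (-35.8, -149.0).
Distances from that point to each station vs reported:
  ST-05: calculated 339.4 vs reported 339.4 → residual 0.0 km
  ST-06: calculated 146.8 vs reported 146.8 → residual 0.0 km
  ST-07: calculated 230.5 vs reported 230.5 → residual 0.0 km
  ST-08: calculated 313.9 vs reported 252.3 → residual 61.6 km
ST-05, ST-06, ST-07 are mutually consistent (residuals ≈ 0); ST-08 is off by 61.6 km.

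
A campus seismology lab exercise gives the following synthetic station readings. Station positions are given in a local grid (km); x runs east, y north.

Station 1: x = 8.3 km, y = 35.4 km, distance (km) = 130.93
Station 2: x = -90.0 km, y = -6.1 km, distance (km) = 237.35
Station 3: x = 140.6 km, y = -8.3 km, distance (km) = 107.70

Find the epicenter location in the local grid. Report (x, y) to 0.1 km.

Circle about each station: (x − 8.3)² + (y − 35.4)² = 130.93²; (x + 90.0)² + (y + 6.1)² = 237.35²; (x − 140.6)² + (y + 8.3)² = 107.70².
Subtracting pairs of circle equations eliminates x²+y² and gives linear equations (the radical axes):
-196.6 x − 83.0 y = -32377.20
264.6 x − 87.4 y = 24058.57
Solving the 2×2 system: x ≈ 123.3, y ≈ 98.0 km.
Check against Station 1 (with the unrounded x, y): √((x − 8.3)²+(y − 35.4)²) = 130.95 ≈ 130.93 km. ✓

123.3 km east, 98.0 km north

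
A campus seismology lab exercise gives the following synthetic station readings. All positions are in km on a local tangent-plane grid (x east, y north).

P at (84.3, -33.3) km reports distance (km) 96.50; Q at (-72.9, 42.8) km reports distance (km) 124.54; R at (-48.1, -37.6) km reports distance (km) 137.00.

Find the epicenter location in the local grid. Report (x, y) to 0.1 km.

Circle about each station: (x − 84.3)² + (y + 33.3)² = 96.50²; (x + 72.9)² + (y − 42.8)² = 124.54²; (x + 48.1)² + (y + 37.6)² = 137.00².
Subtracting the P equation from the Q and R equations removes the quadratic terms:
-314.4 x + 152.2 y = -7267.09
-264.8 x − 8.6 y = -13944.76
Solving the 2×2 system: x ≈ 50.8, y ≈ 57.2 km.
Check against P (with the unrounded x, y): √((x − 84.3)²+(y + 33.3)²) = 96.50 ≈ 96.50 km. ✓

x ≈ 50.8 km, y ≈ 57.2 km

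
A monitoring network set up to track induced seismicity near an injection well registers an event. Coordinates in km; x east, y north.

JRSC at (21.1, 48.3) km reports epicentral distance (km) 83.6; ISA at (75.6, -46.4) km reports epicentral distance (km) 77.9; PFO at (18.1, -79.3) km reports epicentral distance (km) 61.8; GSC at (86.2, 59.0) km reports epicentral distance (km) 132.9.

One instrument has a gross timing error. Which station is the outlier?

ISA

Solve using three stations at a time. Using JRSC, PFO, GSC (subtract circle equations pairwise → linear system) gives (x, y) ≈ (-15.1, -27.1).
Distances from that point to each station vs reported:
  JRSC: calculated 83.6 vs reported 83.6 → residual 0.0 km
  ISA: calculated 92.7 vs reported 77.9 → residual 14.8 km
  PFO: calculated 61.8 vs reported 61.8 → residual 0.0 km
  GSC: calculated 132.9 vs reported 132.9 → residual 0.0 km
JRSC, PFO, GSC are mutually consistent (residuals ≈ 0); ISA is off by 14.8 km.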